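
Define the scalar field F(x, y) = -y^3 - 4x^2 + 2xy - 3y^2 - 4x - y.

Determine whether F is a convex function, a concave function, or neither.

The term -y^3 is cubic, so the Hessian is not constant.
∂²F/∂y² = -6y - 6, which takes both signs as y varies (negative for sufficiently large y). A diagonal entry of the Hessian changing sign means the Hessian is neither positive- nor negative-semidefinite on all of R^2.

neither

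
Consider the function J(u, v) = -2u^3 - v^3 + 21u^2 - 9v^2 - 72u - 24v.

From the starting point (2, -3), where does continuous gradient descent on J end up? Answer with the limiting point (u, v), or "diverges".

(3, -4)

J is separable, so gradient descent decouples: u follows -∂J/∂u, v follows -∂J/∂v.
∂J/∂u = -6(u - 4)(u - 3); at u=2 this is -12, so u increases.
∂J/∂v = -3(v + 2)(v + 4); at v=-3 this is 3, so v decreases.
u converges to its nearest critical value 3 (a local min of the u-part); v converges to -4. The iterate converges to (3, -4).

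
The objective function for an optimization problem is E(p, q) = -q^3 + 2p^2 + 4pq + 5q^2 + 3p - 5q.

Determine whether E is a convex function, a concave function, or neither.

The term -q^3 is cubic, so the Hessian is not constant.
∂²E/∂q² = -6q + 10, which takes both signs as q varies (negative for sufficiently large q). A diagonal entry of the Hessian changing sign means the Hessian is neither positive- nor negative-semidefinite on all of R^2.

neither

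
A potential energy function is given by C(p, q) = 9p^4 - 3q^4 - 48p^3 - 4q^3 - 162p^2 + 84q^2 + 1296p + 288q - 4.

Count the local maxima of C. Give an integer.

C separates as a function of p plus a function of q, so ∇C=0 decouples.
∂C/∂p = 36(p - 4)(p - 3)(p + 3) = 0 at p ∈ {-3, 3, 4}; ∂C/∂q = -12(q - 4)(q + 2)(q + 3) = 0 at q ∈ {-3, -2, 4}.
The Hessian is diagonal: diag(C_pp, C_qq). Second derivatives: C_pp(-3)=1512, C_pp(3)=-216, C_pp(4)=252; C_qq(-3)=-84, C_qq(-2)=72, C_qq(4)=-504.
Local maxima occur where both diagonal entries negative: (3, -3), (3, 4). Count: 2.

2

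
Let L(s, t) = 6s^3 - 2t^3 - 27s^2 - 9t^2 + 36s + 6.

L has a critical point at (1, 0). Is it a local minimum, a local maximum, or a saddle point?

The mixed partial ∂²L/∂s∂t is 0, so the Hessian at any point is diag(L_ss, L_tt) = diag(18(2s - 3), -6(2t + 3)).
At (1, 0): H = diag(-18, -18).
Both eigenvalues are negative, so H is negative definite: a local maximum.

local maximum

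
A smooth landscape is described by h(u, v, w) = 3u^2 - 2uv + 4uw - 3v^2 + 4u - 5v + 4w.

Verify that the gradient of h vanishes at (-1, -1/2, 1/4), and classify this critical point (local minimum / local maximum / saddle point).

∇h = (6u - 2v + 4w + 4, -2u - 6v - 5, 4u + 4); substituting (-1, -1/2, 1/4) gives ∇h = (0, 0, 0), so (-1, -1/2, 1/4) is indeed a critical point.
The Hessian is constant: H = [[6, -2, 4], [-2, -6, 0], [4, 0, 0]].
Leading principal minors: Δ₁ = 6, Δ₂ = -40, Δ₃ = 96.
The minors fit neither the all-positive nor the alternating-sign pattern, so H is indefinite: a saddle point.

saddle point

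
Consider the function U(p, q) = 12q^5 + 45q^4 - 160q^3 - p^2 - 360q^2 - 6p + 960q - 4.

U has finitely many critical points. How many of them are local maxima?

U separates as a function of p plus a function of q, so ∇U=0 decouples.
∂U/∂p = -2(p + 3) = 0 at p ∈ {-3}; ∂U/∂q = 60(q - 2)(q - 1)(q + 2)(q + 4) = 0 at q ∈ {-4, -2, 1, 2}.
The Hessian is diagonal: diag(U_pp, U_qq). Second derivatives: U_pp(-3)=-2; U_qq(-4)=-3600, U_qq(-2)=1440, U_qq(1)=-900, U_qq(2)=1440.
Local maxima occur where both diagonal entries negative: (-3, -4), (-3, 1). Count: 2.

2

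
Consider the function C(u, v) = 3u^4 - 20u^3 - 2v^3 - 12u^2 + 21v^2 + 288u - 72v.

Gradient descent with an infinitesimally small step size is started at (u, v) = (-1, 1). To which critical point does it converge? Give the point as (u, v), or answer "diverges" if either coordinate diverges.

C is separable, so gradient descent decouples: u follows -∂C/∂u, v follows -∂C/∂v.
∂C/∂u = 12(u - 4)(u - 3)(u + 2); at u=-1 this is 240, so u decreases.
∂C/∂v = -6(v - 4)(v - 3); at v=1 this is -36, so v increases.
u converges to its nearest critical value -2 (a local min of the u-part); v converges to 3. The iterate converges to (-2, 3).

(-2, 3)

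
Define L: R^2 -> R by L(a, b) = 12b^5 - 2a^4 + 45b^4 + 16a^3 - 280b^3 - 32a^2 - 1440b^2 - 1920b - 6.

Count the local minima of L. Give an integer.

2

L separates as a function of a plus a function of b, so ∇L=0 decouples.
∂L/∂a = -8a(a - 4)(a - 2) = 0 at a ∈ {0, 2, 4}; ∂L/∂b = 60(b - 4)(b + 1)(b + 2)(b + 4) = 0 at b ∈ {-4, -2, -1, 4}.
The Hessian is diagonal: diag(L_aa, L_bb). Second derivatives: L_aa(0)=-64, L_aa(2)=32, L_aa(4)=-64; L_bb(-4)=-2880, L_bb(-2)=720, L_bb(-1)=-900, L_bb(4)=14400.
Local minima occur where both diagonal entries positive: (2, -2), (2, 4). Count: 2.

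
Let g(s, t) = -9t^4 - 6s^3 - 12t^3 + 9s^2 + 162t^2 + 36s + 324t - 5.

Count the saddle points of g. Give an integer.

g separates as a function of s plus a function of t, so ∇g=0 decouples.
∂g/∂s = -18(s - 2)(s + 1) = 0 at s ∈ {-1, 2}; ∂g/∂t = -36(t - 3)(t + 1)(t + 3) = 0 at t ∈ {-3, -1, 3}.
The Hessian is diagonal: diag(g_ss, g_tt). Second derivatives: g_ss(-1)=54, g_ss(2)=-54; g_tt(-3)=-432, g_tt(-1)=288, g_tt(3)=-864.
Saddle points occur where the two diagonal entries have opposite signs: (-1, -3), (-1, 3), (2, -1). Count: 3.

3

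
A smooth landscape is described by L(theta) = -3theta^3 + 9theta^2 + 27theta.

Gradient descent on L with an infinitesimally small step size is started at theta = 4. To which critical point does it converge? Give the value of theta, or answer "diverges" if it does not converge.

diverges

L'(theta) = -9(theta - 3)(theta + 1), so L'(4) = -45.
Gradient descent moves in the -L' direction, i.e. theta is increasing.
There is no critical point above theta=4, and L' keeps the same sign, so the iterate runs off to +∞.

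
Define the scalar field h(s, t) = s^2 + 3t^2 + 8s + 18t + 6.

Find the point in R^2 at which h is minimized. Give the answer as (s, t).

h(s,t) separates as P(s) + Q(t) + 6, so its minimum is min P + min Q + 6.
P'(s) = 2s + 8 vanishes at s ∈ {-4}; Q'(t) = 6(t + 3) vanishes at t ∈ {-3}.
Local minima of P (where P''>0): P(-4)=-16. Local minima of Q: Q(-3)=-27.
So the global minimum of h is P(-4) + Q(-3) + 6 = -16 − 27 + 6 = -37, attained at (-4, -3).

(-4, -3)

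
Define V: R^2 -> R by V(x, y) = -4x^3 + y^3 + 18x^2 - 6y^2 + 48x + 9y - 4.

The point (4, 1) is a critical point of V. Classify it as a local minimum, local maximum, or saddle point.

local maximum

The mixed partial ∂²V/∂x∂y is 0, so the Hessian at any point is diag(V_xx, V_yy) = diag(12(-2x + 3), 6(y - 2)).
At (4, 1): H = diag(-60, -6).
Both eigenvalues are negative, so H is negative definite: a local maximum.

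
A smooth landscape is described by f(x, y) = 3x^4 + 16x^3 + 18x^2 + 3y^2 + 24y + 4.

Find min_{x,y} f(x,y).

-71

f(x,y) separates as P(x) + Q(y) + 4, so its minimum is min P + min Q + 4.
P'(x) = 12x(x + 1)(x + 3) vanishes at x ∈ {-3, -1, 0}; Q'(y) = 6y + 24 vanishes at y ∈ {-4}.
Local minima of P (where P''>0): P(-3)=-27, P(0)=0. Local minima of Q: Q(-4)=-48.
So the global minimum of f is P(-3) + Q(-4) + 4 = -27 − 48 + 4 = -71, attained at (-3, -4).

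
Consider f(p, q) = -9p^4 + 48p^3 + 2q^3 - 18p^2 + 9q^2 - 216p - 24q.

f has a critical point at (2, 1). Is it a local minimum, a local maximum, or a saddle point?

local minimum

The mixed partial ∂²f/∂p∂q is 0, so the Hessian at any point is diag(f_pp, f_qq) = diag(36(-3p^2 + 8p - 1), 6(2q + 3)).
At (2, 1): H = diag(108, 30).
Both eigenvalues are positive, so H is positive definite: a local minimum.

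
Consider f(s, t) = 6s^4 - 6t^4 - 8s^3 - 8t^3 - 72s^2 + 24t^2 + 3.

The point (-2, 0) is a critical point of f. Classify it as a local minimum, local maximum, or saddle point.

local minimum

The mixed partial ∂²f/∂s∂t is 0, so the Hessian at any point is diag(f_ss, f_tt) = diag(24(3s^2 - 2s - 6), 24(-3t^2 - 2t + 2)).
At (-2, 0): H = diag(240, 48).
Both eigenvalues are positive, so H is positive definite: a local minimum.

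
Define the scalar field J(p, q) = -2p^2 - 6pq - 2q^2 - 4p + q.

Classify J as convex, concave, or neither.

J is quadratic, so its Hessian is the constant matrix H = [[-4, -6], [-6, -4]].
det(H) = -20, tr(H) = -8.
det(H) < 0, so H is indefinite: neither convex nor concave.

neither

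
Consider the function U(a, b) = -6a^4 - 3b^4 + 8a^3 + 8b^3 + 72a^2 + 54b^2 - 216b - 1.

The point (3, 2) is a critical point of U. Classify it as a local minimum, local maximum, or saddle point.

The mixed partial ∂²U/∂a∂b is 0, so the Hessian at any point is diag(U_aa, U_bb) = diag(24(-3a^2 + 2a + 6), 12(-3b^2 + 4b + 9)).
At (3, 2): H = diag(-360, 60).
The eigenvalues have opposite signs, so H is indefinite: a saddle point.

saddle point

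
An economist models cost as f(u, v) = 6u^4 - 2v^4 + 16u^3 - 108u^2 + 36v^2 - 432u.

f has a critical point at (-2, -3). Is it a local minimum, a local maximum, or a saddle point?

local maximum

The mixed partial ∂²f/∂u∂v is 0, so the Hessian at any point is diag(f_uu, f_vv) = diag(24(3u^2 + 4u - 9), 24(-v^2 + 3)).
At (-2, -3): H = diag(-120, -144).
Both eigenvalues are negative, so H is negative definite: a local maximum.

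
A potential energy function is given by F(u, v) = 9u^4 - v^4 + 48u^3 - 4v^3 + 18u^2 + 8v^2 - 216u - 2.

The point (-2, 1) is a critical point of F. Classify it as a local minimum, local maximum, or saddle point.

local maximum

The mixed partial ∂²F/∂u∂v is 0, so the Hessian at any point is diag(F_uu, F_vv) = diag(36(3u^2 + 8u + 1), 4(-3v^2 - 6v + 4)).
At (-2, 1): H = diag(-108, -20).
Both eigenvalues are negative, so H is negative definite: a local maximum.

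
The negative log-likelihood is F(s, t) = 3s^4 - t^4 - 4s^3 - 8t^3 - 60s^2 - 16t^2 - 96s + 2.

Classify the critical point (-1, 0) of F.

The mixed partial ∂²F/∂s∂t is 0, so the Hessian at any point is diag(F_ss, F_tt) = diag(12(3s^2 - 2s - 10), -4(3t^2 + 12t + 8)).
At (-1, 0): H = diag(-60, -32).
Both eigenvalues are negative, so H is negative definite: a local maximum.

local maximum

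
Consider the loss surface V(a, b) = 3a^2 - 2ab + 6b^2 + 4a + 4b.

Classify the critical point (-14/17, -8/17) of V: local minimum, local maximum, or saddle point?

The Hessian of V is constant: H = [[6, -2], [-2, 12]].
det(H) = 6·12 − (-2)² = 68.
det(H) > 0 and tr(H) = 18 > 0, so H is positive definite and the point is a local minimum.

local minimum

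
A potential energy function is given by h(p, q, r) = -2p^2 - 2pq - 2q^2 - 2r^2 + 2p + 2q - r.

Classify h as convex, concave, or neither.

concave

h is quadratic, so its Hessian is the constant matrix H = [[-4, -2, 0], [-2, -4, 0], [0, 0, -4]].
Leading principal minors: -4, 12, -48.
Signs alternate −, +, − ⇒ H ≺ 0 ⇒ concave.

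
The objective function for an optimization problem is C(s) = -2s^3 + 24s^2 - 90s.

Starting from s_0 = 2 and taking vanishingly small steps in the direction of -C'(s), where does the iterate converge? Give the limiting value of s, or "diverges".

C'(s) = -6(s - 5)(s - 3), so C'(2) = -18.
Gradient descent moves in the -C' direction, i.e. s is increasing.
The nearest critical point in that direction is s = 3, where C'' = 12 > 0 (a local minimum). The iterate converges there.

3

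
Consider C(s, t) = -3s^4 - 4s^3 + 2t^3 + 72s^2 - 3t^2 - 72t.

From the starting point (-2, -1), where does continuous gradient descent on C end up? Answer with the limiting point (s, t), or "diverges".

(0, 4)

C is separable, so gradient descent decouples: s follows -∂C/∂s, t follows -∂C/∂t.
∂C/∂s = -12s(s - 3)(s + 4); at s=-2 this is -240, so s increases.
∂C/∂t = 6(t - 4)(t + 3); at t=-1 this is -60, so t increases.
s converges to its nearest critical value 0 (a local min of the s-part); t converges to 4. The iterate converges to (0, 4).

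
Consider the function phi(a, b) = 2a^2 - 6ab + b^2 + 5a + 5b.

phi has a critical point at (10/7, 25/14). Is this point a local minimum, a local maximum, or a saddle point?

The Hessian of phi is constant: H = [[4, -6], [-6, 2]].
det(H) = 4·2 − (-6)² = -28.
Since det(H) < 0, H is indefinite and the critical point is a saddle point.

saddle point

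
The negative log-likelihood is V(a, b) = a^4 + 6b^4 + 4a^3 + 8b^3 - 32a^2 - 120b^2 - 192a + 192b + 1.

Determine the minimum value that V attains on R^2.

V(a,b) separates as P(a) + Q(b) + 1, so its minimum is min P + min Q + 1.
P'(a) = 4(a - 4)(a + 3)(a + 4) vanishes at a ∈ {-4, -3, 4}; Q'(b) = 24(b - 2)(b - 1)(b + 4) vanishes at b ∈ {-4, 1, 2}.
Local minima of P (where P''>0): P(-4)=256, P(4)=-768. Local minima of Q: Q(-4)=-1664, Q(2)=64.
So the global minimum of V is P(4) + Q(-4) + 1 = -768 − 1664 + 1 = -2431, attained at (4, -4).

-2431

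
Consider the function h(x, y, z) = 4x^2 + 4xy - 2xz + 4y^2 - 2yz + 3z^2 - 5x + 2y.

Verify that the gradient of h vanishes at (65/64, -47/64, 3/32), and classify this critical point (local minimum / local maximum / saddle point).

∇h = (8x + 4y - 2z - 5, 4x + 8y - 2z + 2, -2x - 2y + 6z); substituting (65/64, -47/64, 3/32) gives ∇h = (0, 0, 0), so (65/64, -47/64, 3/32) is indeed a critical point.
The Hessian is constant: H = [[8, 4, -2], [4, 8, -2], [-2, -2, 6]].
Leading principal minors: Δ₁ = 8, Δ₂ = 48, Δ₃ = 256.
All leading minors are positive, so H is positive definite: a local minimum.

local minimum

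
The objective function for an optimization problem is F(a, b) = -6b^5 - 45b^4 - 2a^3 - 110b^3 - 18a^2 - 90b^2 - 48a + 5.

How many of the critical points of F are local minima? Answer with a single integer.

2

F separates as a function of a plus a function of b, so ∇F=0 decouples.
∂F/∂a = -6(a + 2)(a + 4) = 0 at a ∈ {-4, -2}; ∂F/∂b = -30b(b + 1)(b + 2)(b + 3) = 0 at b ∈ {-3, -2, -1, 0}.
The Hessian is diagonal: diag(F_aa, F_bb). Second derivatives: F_aa(-4)=12, F_aa(-2)=-12; F_bb(-3)=180, F_bb(-2)=-60, F_bb(-1)=60, F_bb(0)=-180.
Local minima occur where both diagonal entries positive: (-4, -3), (-4, -1). Count: 2.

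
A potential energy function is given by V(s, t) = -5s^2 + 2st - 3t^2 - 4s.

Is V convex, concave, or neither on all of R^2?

concave

V is quadratic, so its Hessian is the constant matrix H = [[-10, 2], [2, -6]].
det(H) = 56, tr(H) = -16.
det(H) > 0 and tr(H) < 0, so H is negative definite everywhere: concave.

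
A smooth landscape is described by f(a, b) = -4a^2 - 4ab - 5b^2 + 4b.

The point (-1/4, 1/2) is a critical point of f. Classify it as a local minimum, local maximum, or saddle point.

local maximum

The Hessian of f is constant: H = [[-8, -4], [-4, -10]].
det(H) = (-8)·(-10) − (-4)² = 64.
det(H) > 0 and tr(H) = -18 < 0, so H is negative definite and the point is a local maximum.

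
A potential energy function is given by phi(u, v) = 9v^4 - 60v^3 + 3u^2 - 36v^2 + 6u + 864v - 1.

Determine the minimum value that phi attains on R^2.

phi(u,v) separates as P(u) + Q(v) − 1, so its minimum is min P + min Q − 1.
P'(u) = 6u + 6 vanishes at u ∈ {-1}; Q'(v) = 36(v - 4)(v - 3)(v + 2) vanishes at v ∈ {-2, 3, 4}.
Local minima of P (where P''>0): P(-1)=-3. Local minima of Q: Q(-2)=-1248, Q(4)=1344.
So the global minimum of phi is P(-1) + Q(-2) − 1 = -3 − 1248 − 1 = -1252, attained at (-1, -2).

-1252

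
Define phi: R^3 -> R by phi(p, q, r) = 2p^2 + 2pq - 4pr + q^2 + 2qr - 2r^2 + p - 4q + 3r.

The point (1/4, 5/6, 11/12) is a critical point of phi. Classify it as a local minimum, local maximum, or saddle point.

saddle point

The Hessian is constant: H = [[4, 2, -4], [2, 2, 2], [-4, 2, -4]].
Leading principal minors: Δ₁ = 4, Δ₂ = 4, Δ₃ = -96.
The minors fit neither the all-positive nor the alternating-sign pattern, so H is indefinite: a saddle point.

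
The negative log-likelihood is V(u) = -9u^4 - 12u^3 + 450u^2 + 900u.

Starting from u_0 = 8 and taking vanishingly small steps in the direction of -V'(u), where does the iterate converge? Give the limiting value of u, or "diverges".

V'(u) = -36(u - 5)(u + 1)(u + 5), so V'(8) = -12636.
Gradient descent moves in the -V' direction, i.e. u is increasing.
There is no critical point above u=8, and V' keeps the same sign, so the iterate runs off to +∞.

diverges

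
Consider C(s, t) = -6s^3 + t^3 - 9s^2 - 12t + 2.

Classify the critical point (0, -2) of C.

The mixed partial ∂²C/∂s∂t is 0, so the Hessian at any point is diag(C_ss, C_tt) = diag(-18(2s + 1), 6t).
At (0, -2): H = diag(-18, -12).
Both eigenvalues are negative, so H is negative definite: a local maximum.

local maximum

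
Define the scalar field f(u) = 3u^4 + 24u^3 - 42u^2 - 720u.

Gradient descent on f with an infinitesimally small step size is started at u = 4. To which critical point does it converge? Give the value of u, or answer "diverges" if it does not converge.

3

f'(u) = 12(u - 3)(u + 4)(u + 5), so f'(4) = 864.
Gradient descent moves in the -f' direction, i.e. u is decreasing.
The nearest critical point in that direction is u = 3, where f'' = 672 > 0 (a local minimum). The iterate converges there.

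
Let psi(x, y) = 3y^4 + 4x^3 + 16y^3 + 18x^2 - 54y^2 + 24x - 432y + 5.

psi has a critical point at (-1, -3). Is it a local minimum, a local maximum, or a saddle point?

The mixed partial ∂²psi/∂x∂y is 0, so the Hessian at any point is diag(psi_xx, psi_yy) = diag(12(2x + 3), 12(3y^2 + 8y - 9)).
At (-1, -3): H = diag(12, -72).
The eigenvalues have opposite signs, so H is indefinite: a saddle point.

saddle point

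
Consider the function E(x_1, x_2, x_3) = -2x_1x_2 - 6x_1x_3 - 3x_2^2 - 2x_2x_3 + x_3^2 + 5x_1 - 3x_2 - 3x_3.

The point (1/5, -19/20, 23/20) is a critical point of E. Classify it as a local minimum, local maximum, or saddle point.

The Hessian is constant: H = [[0, -2, -6], [-2, -6, -2], [-6, -2, 2]].
Leading principal minors: Δ₁ = 0, Δ₂ = -4, Δ₃ = 160.
The minors fit neither the all-positive nor the alternating-sign pattern, so H is indefinite: a saddle point.

saddle point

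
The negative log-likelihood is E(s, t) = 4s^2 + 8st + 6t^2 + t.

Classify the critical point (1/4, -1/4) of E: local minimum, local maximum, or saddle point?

local minimum

The Hessian of E is constant: H = [[8, 8], [8, 12]].
det(H) = 8·12 − 8² = 32.
det(H) > 0 and tr(H) = 20 > 0, so H is positive definite and the point is a local minimum.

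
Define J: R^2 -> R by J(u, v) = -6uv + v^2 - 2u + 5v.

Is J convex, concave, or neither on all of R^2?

J is quadratic, so its Hessian is the constant matrix H = [[0, -6], [-6, 2]].
det(H) = -36, tr(H) = 2.
det(H) < 0, so H is indefinite: neither convex nor concave.

neither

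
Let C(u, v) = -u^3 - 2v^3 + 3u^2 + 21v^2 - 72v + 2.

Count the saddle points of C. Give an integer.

C separates as a function of u plus a function of v, so ∇C=0 decouples.
∂C/∂u = -3u(u - 2) = 0 at u ∈ {0, 2}; ∂C/∂v = -6(v - 4)(v - 3) = 0 at v ∈ {3, 4}.
The Hessian is diagonal: diag(C_uu, C_vv). Second derivatives: C_uu(0)=6, C_uu(2)=-6; C_vv(3)=6, C_vv(4)=-6.
Saddle points occur where the two diagonal entries have opposite signs: (0, 4), (2, 3). Count: 2.

2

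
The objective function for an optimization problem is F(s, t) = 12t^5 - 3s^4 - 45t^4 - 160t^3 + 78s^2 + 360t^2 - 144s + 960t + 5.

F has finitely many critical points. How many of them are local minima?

2

F separates as a function of s plus a function of t, so ∇F=0 decouples.
∂F/∂s = -12(s - 3)(s - 1)(s + 4) = 0 at s ∈ {-4, 1, 3}; ∂F/∂t = 60(t - 4)(t - 2)(t + 1)(t + 2) = 0 at t ∈ {-2, -1, 2, 4}.
The Hessian is diagonal: diag(F_ss, F_tt). Second derivatives: F_ss(-4)=-420, F_ss(1)=120, F_ss(3)=-168; F_tt(-2)=-1440, F_tt(-1)=900, F_tt(2)=-1440, F_tt(4)=3600.
Local minima occur where both diagonal entries positive: (1, -1), (1, 4). Count: 2.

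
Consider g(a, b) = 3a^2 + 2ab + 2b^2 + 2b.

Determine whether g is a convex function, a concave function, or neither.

g is quadratic, so its Hessian is the constant matrix H = [[6, 2], [2, 4]].
det(H) = 20, tr(H) = 10.
det(H) > 0 and tr(H) > 0, so H is positive definite everywhere: convex.

convex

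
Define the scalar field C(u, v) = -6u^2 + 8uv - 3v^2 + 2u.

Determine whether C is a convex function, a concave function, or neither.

concave

C is quadratic, so its Hessian is the constant matrix H = [[-12, 8], [8, -6]].
det(H) = 8, tr(H) = -18.
det(H) > 0 and tr(H) < 0, so H is negative definite everywhere: concave.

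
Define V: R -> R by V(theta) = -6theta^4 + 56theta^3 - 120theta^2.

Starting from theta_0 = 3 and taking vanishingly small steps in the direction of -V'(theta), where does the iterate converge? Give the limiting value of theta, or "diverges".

V'(theta) = -24theta(theta - 5)(theta - 2), so V'(3) = 144.
Gradient descent moves in the -V' direction, i.e. theta is decreasing.
The nearest critical point in that direction is theta = 2, where V'' = 144 > 0 (a local minimum). The iterate converges there.

2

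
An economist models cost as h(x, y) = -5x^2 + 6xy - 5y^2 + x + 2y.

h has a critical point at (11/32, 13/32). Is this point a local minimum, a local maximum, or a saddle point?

The Hessian of h is constant: H = [[-10, 6], [6, -10]].
det(H) = (-10)·(-10) − 6² = 64.
det(H) > 0 and tr(H) = -20 < 0, so H is negative definite and the point is a local maximum.

local maximum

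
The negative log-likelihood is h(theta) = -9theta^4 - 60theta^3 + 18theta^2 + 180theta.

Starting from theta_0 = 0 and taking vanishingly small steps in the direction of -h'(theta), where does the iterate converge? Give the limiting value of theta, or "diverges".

-1

h'(theta) = -36(theta - 1)(theta + 1)(theta + 5), so h'(0) = 180.
Gradient descent moves in the -h' direction, i.e. theta is decreasing.
The nearest critical point in that direction is theta = -1, where h'' = 288 > 0 (a local minimum). The iterate converges there.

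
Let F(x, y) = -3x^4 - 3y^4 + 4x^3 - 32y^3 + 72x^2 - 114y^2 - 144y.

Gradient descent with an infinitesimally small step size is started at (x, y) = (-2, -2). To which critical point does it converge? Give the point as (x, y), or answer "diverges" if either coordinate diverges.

F is separable, so gradient descent decouples: x follows -∂F/∂x, y follows -∂F/∂y.
∂F/∂x = -12x(x - 4)(x + 3); at x=-2 this is -144, so x increases.
∂F/∂y = -12(y + 1)(y + 3)(y + 4); at y=-2 this is 24, so y decreases.
x converges to its nearest critical value 0 (a local min of the x-part); y converges to -3. The iterate converges to (0, -3).

(0, -3)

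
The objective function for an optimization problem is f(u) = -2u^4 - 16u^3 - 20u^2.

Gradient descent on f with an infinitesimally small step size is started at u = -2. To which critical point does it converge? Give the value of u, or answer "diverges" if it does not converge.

-1

f'(u) = -8u(u + 1)(u + 5), so f'(-2) = -48.
Gradient descent moves in the -f' direction, i.e. u is increasing.
The nearest critical point in that direction is u = -1, where f'' = 32 > 0 (a local minimum). The iterate converges there.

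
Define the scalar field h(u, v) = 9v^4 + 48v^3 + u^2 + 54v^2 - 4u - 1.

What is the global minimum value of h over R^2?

h(u,v) separates as P(u) + Q(v) − 1, so its minimum is min P + min Q − 1.
P'(u) = 2u - 4 vanishes at u ∈ {2}; Q'(v) = 36v(v + 1)(v + 3) vanishes at v ∈ {-3, -1, 0}.
Local minima of P (where P''>0): P(2)=-4. Local minima of Q: Q(-3)=-81, Q(0)=0.
So the global minimum of h is P(2) + Q(-3) − 1 = -4 − 81 − 1 = -86, attained at (2, -3).

-86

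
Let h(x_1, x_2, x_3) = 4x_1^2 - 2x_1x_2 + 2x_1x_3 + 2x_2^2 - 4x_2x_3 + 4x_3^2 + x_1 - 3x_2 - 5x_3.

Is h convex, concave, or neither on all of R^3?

h is quadratic, so its Hessian is the constant matrix H = [[8, -2, 2], [-2, 4, -4], [2, -4, 8]].
Leading principal minors: 8, 28, 112.
All positive ⇒ H ≻ 0 ⇒ convex.

convex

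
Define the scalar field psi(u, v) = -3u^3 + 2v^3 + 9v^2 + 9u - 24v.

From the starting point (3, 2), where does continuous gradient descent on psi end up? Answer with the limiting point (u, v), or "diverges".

psi is separable, so gradient descent decouples: u follows -∂psi/∂u, v follows -∂psi/∂v.
∂psi/∂u = -9(u - 1)(u + 1); at u=3 this is -72, so u increases.
∂psi/∂v = 6(v - 1)(v + 4); at v=2 this is 36, so v decreases.
The u-coordinate has no critical point in that direction and runs off to infinity.

diverges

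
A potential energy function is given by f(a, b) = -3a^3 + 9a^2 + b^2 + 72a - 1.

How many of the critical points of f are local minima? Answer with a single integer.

1

f separates as a function of a plus a function of b, so ∇f=0 decouples.
∂f/∂a = -9(a - 4)(a + 2) = 0 at a ∈ {-2, 4}; ∂f/∂b = 2b = 0 at b ∈ {0}.
The Hessian is diagonal: diag(f_aa, f_bb). Second derivatives: f_aa(-2)=54, f_aa(4)=-54; f_bb(0)=2.
Local minima occur where both diagonal entries positive: (-2, 0). Count: 1.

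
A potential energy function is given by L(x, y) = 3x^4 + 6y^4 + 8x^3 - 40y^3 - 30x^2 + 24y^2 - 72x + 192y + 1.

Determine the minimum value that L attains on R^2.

-273

L(x,y) separates as P(x) + Q(y) + 1, so its minimum is min P + min Q + 1.
P'(x) = 12(x - 2)(x + 1)(x + 3) vanishes at x ∈ {-3, -1, 2}; Q'(y) = 24(y - 4)(y - 2)(y + 1) vanishes at y ∈ {-1, 2, 4}.
Local minima of P (where P''>0): P(-3)=-27, P(2)=-152. Local minima of Q: Q(-1)=-122, Q(4)=128.
So the global minimum of L is P(2) + Q(-1) + 1 = -152 − 122 + 1 = -273, attained at (2, -1).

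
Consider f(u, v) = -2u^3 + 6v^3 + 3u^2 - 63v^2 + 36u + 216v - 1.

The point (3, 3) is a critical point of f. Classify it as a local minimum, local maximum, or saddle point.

local maximum

The mixed partial ∂²f/∂u∂v is 0, so the Hessian at any point is diag(f_uu, f_vv) = diag(6(-2u + 1), 18(2v - 7)).
At (3, 3): H = diag(-30, -18).
Both eigenvalues are negative, so H is negative definite: a local maximum.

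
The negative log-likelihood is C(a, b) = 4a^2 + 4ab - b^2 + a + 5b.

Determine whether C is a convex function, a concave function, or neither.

C is quadratic, so its Hessian is the constant matrix H = [[8, 4], [4, -2]].
det(H) = -32, tr(H) = 6.
det(H) < 0, so H is indefinite: neither convex nor concave.

neither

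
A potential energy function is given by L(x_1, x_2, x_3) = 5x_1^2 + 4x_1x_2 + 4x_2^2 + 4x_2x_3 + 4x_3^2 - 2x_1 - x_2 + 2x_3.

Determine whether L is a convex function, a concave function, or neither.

convex

L is quadratic, so its Hessian is the constant matrix H = [[10, 4, 0], [4, 8, 4], [0, 4, 8]].
Leading principal minors: 10, 64, 352.
All positive ⇒ H ≻ 0 ⇒ convex.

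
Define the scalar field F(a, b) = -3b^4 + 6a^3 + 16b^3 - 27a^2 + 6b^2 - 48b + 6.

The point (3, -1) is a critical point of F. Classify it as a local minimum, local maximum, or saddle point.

The mixed partial ∂²F/∂a∂b is 0, so the Hessian at any point is diag(F_aa, F_bb) = diag(18(2a - 3), 12(-3b^2 + 8b + 1)).
At (3, -1): H = diag(54, -120).
The eigenvalues have opposite signs, so H is indefinite: a saddle point.

saddle point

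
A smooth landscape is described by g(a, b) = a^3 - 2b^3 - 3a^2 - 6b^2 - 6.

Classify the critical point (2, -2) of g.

local minimum

The mixed partial ∂²g/∂a∂b is 0, so the Hessian at any point is diag(g_aa, g_bb) = diag(6(a - 1), -12(b + 1)).
At (2, -2): H = diag(6, 12).
Both eigenvalues are positive, so H is positive definite: a local minimum.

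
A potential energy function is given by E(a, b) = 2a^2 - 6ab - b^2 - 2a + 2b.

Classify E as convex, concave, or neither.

neither

E is quadratic, so its Hessian is the constant matrix H = [[4, -6], [-6, -2]].
det(H) = -44, tr(H) = 2.
det(H) < 0, so H is indefinite: neither convex nor concave.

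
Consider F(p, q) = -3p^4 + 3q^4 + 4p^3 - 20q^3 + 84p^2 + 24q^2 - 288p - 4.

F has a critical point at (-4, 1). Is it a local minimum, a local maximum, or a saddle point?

local maximum

The mixed partial ∂²F/∂p∂q is 0, so the Hessian at any point is diag(F_pp, F_qq) = diag(12(-3p^2 + 2p + 14), 12(3q^2 - 10q + 4)).
At (-4, 1): H = diag(-504, -36).
Both eigenvalues are negative, so H is negative definite: a local maximum.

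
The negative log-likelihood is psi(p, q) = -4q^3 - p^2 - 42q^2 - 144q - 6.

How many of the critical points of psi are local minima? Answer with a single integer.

psi separates as a function of p plus a function of q, so ∇psi=0 decouples.
∂psi/∂p = -2p = 0 at p ∈ {0}; ∂psi/∂q = -12(q + 3)(q + 4) = 0 at q ∈ {-4, -3}.
The Hessian is diagonal: diag(psi_pp, psi_qq). Second derivatives: psi_pp(0)=-2; psi_qq(-4)=12, psi_qq(-3)=-12.
Local minima occur where both diagonal entries positive: none. Count: 0.

0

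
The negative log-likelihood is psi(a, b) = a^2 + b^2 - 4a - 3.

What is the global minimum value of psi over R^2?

psi(a,b) separates as P(a) + Q(b) − 3, so its minimum is min P + min Q − 3.
P'(a) = 2a - 4 vanishes at a ∈ {2}; Q'(b) = 2b vanishes at b ∈ {0}.
Local minima of P (where P''>0): P(2)=-4. Local minima of Q: Q(0)=0.
So the global minimum of psi is P(2) + Q(0) − 3 = -4 + 0 − 3 = -7, attained at (2, 0).

-7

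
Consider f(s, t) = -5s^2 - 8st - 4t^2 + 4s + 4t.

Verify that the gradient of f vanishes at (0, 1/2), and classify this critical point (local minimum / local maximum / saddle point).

∇f = (-10s - 8t + 4, -8s - 8t + 4); substituting (0, 1/2) gives ∇f = (0, 0), so (0, 1/2) is indeed a critical point.
The Hessian of f is constant: H = [[-10, -8], [-8, -8]].
det(H) = (-10)·(-8) − (-8)² = 16.
det(H) > 0 and tr(H) = -18 < 0, so H is negative definite and the point is a local maximum.

local maximum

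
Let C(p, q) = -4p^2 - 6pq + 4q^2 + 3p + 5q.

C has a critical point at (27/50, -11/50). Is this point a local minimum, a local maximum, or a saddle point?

saddle point

The Hessian of C is constant: H = [[-8, -6], [-6, 8]].
det(H) = (-8)·8 − (-6)² = -100.
Since det(H) < 0, H is indefinite and the critical point is a saddle point.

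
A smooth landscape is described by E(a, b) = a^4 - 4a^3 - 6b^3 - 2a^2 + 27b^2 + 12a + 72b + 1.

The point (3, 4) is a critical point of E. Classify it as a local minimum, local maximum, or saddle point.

saddle point

The mixed partial ∂²E/∂a∂b is 0, so the Hessian at any point is diag(E_aa, E_bb) = diag(4(3a^2 - 6a - 1), 18(-2b + 3)).
At (3, 4): H = diag(32, -90).
The eigenvalues have opposite signs, so H is indefinite: a saddle point.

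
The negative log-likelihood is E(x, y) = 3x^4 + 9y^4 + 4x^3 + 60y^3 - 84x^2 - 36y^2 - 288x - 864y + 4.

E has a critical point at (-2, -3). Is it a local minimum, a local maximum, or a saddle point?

local maximum

The mixed partial ∂²E/∂x∂y is 0, so the Hessian at any point is diag(E_xx, E_yy) = diag(12(3x^2 + 2x - 14), 36(3y^2 + 10y - 2)).
At (-2, -3): H = diag(-72, -180).
Both eigenvalues are negative, so H is negative definite: a local maximum.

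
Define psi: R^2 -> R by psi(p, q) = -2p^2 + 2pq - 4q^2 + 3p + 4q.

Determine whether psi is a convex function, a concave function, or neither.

concave

psi is quadratic, so its Hessian is the constant matrix H = [[-4, 2], [2, -8]].
det(H) = 28, tr(H) = -12.
det(H) > 0 and tr(H) < 0, so H is negative definite everywhere: concave.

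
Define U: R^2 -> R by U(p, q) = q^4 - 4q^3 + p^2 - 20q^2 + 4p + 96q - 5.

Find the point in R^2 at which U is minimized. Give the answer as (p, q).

U(p,q) separates as A(p) + B(q) − 5, so its minimum is min A + min B − 5.
A'(p) = 2p + 4 vanishes at p ∈ {-2}; B'(q) = 4(q - 4)(q - 2)(q + 3) vanishes at q ∈ {-3, 2, 4}.
Local minima of A (where A''>0): A(-2)=-4. Local minima of B: B(-3)=-279, B(4)=64.
So the global minimum of U is A(-2) + B(-3) − 5 = -4 − 279 − 5 = -288, attained at (-2, -3).

(-2, -3)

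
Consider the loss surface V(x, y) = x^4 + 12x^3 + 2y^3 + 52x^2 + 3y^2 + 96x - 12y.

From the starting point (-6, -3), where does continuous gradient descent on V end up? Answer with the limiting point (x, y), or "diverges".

diverges

V is separable, so gradient descent decouples: x follows -∂V/∂x, y follows -∂V/∂y.
∂V/∂x = 4(x + 2)(x + 3)(x + 4); at x=-6 this is -96, so x increases.
∂V/∂y = 6(y - 1)(y + 2); at y=-3 this is 24, so y decreases.
The y-coordinate has no critical point in that direction and runs off to infinity.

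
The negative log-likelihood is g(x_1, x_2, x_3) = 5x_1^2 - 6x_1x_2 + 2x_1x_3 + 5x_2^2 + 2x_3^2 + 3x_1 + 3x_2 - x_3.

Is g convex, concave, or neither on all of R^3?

g is quadratic, so its Hessian is the constant matrix H = [[10, -6, 2], [-6, 10, 0], [2, 0, 4]].
Leading principal minors: 10, 64, 216.
All positive ⇒ H ≻ 0 ⇒ convex.

convex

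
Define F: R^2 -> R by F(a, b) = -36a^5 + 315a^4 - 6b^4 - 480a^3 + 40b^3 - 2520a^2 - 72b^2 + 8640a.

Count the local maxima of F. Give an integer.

F separates as a function of a plus a function of b, so ∇F=0 decouples.
∂F/∂a = -180(a - 4)(a - 3)(a - 2)(a + 2) = 0 at a ∈ {-2, 2, 3, 4}; ∂F/∂b = -24b(b - 3)(b - 2) = 0 at b ∈ {0, 2, 3}.
The Hessian is diagonal: diag(F_aa, F_bb). Second derivatives: F_aa(-2)=21600, F_aa(2)=-1440, F_aa(3)=900, F_aa(4)=-2160; F_bb(0)=-144, F_bb(2)=48, F_bb(3)=-72.
Local maxima occur where both diagonal entries negative: (2, 0), (2, 3), (4, 0), (4, 3). Count: 4.

4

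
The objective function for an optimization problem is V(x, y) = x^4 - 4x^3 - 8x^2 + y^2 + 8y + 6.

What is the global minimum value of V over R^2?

V(x,y) separates as P(x) + Q(y) + 6, so its minimum is min P + min Q + 6.
P'(x) = 4x(x - 4)(x + 1) vanishes at x ∈ {-1, 0, 4}; Q'(y) = 2y + 8 vanishes at y ∈ {-4}.
Local minima of P (where P''>0): P(-1)=-3, P(4)=-128. Local minima of Q: Q(-4)=-16.
So the global minimum of V is P(4) + Q(-4) + 6 = -128 − 16 + 6 = -138, attained at (4, -4).

-138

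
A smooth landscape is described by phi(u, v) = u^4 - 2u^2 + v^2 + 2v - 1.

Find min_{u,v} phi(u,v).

phi(u,v) separates as P(u) + Q(v) − 1, so its minimum is min P + min Q − 1.
P'(u) = 4u(u - 1)(u + 1) vanishes at u ∈ {-1, 0, 1}; Q'(v) = 2v + 2 vanishes at v ∈ {-1}.
Local minima of P (where P''>0): P(-1)=-1, P(1)=-1. Local minima of Q: Q(-1)=-1.
So the global minimum of phi is P(-1) + Q(-1) − 1 = -1 − 1 − 1 = -3, attained at (-1, -1).

-3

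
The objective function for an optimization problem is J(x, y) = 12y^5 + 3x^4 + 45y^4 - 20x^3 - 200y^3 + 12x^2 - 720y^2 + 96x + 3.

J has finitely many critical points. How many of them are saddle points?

J separates as a function of x plus a function of y, so ∇J=0 decouples.
∂J/∂x = 12(x - 4)(x - 2)(x + 1) = 0 at x ∈ {-1, 2, 4}; ∂J/∂y = 60y(y - 3)(y + 2)(y + 4) = 0 at y ∈ {-4, -2, 0, 3}.
The Hessian is diagonal: diag(J_xx, J_yy). Second derivatives: J_xx(-1)=180, J_xx(2)=-72, J_xx(4)=120; J_yy(-4)=-3360, J_yy(-2)=1200, J_yy(0)=-1440, J_yy(3)=6300.
Saddle points occur where the two diagonal entries have opposite signs: (-1, -4), (-1, 0), (2, -2), (2, 3), (4, -4), (4, 0). Count: 6.

6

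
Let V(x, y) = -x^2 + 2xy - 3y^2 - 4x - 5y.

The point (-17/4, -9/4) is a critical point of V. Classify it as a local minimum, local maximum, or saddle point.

The Hessian of V is constant: H = [[-2, 2], [2, -6]].
det(H) = (-2)·(-6) − 2² = 8.
det(H) > 0 and tr(H) = -8 < 0, so H is negative definite and the point is a local maximum.

local maximum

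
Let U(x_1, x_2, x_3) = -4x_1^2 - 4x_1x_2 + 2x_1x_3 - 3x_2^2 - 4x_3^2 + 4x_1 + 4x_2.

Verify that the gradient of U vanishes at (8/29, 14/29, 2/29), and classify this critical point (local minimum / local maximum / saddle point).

∇U = (-8x_1 - 4x_2 + 2x_3 + 4, -4x_1 - 6x_2 + 4, 2x_1 - 8x_3); substituting (8/29, 14/29, 2/29) gives ∇U = (0, 0, 0), so (8/29, 14/29, 2/29) is indeed a critical point.
The Hessian is constant: H = [[-8, -4, 2], [-4, -6, 0], [2, 0, -8]].
Leading principal minors: Δ₁ = -8, Δ₂ = 32, Δ₃ = -232.
The minors alternate sign starting negative (−, +, −), so H is negative definite: a local maximum.

local maximum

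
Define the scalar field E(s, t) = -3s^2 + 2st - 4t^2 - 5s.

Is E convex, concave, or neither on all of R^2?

E is quadratic, so its Hessian is the constant matrix H = [[-6, 2], [2, -8]].
det(H) = 44, tr(H) = -14.
det(H) > 0 and tr(H) < 0, so H is negative definite everywhere: concave.

concave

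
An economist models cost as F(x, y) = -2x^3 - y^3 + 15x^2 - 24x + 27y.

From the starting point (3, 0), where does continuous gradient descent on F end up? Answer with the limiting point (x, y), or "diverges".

(1, -3)

F is separable, so gradient descent decouples: x follows -∂F/∂x, y follows -∂F/∂y.
∂F/∂x = -6(x - 4)(x - 1); at x=3 this is 12, so x decreases.
∂F/∂y = -3(y - 3)(y + 3); at y=0 this is 27, so y decreases.
x converges to its nearest critical value 1 (a local min of the x-part); y converges to -3. The iterate converges to (1, -3).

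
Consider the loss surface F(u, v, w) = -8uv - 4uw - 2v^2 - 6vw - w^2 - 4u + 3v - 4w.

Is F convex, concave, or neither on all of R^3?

F is quadratic, so its Hessian is the constant matrix H = [[0, -8, -4], [-8, -4, -6], [-4, -6, -2]].
Leading principal minors: 0, -64, -192.
Neither pattern holds ⇒ H is indefinite ⇒ neither convex nor concave.

neither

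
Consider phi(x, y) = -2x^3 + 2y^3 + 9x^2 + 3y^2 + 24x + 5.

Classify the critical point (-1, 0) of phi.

local minimum

The mixed partial ∂²phi/∂x∂y is 0, so the Hessian at any point is diag(phi_xx, phi_yy) = diag(6(-2x + 3), 6(2y + 1)).
At (-1, 0): H = diag(30, 6).
Both eigenvalues are positive, so H is positive definite: a local minimum.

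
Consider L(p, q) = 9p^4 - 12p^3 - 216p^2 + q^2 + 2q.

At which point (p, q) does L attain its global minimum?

(4, -1)

L(p,q) separates as A(p) + B(q), so its minimum is min A + min B.
A'(p) = 36p(p - 4)(p + 3) vanishes at p ∈ {-3, 0, 4}; B'(q) = 2q + 2 vanishes at q ∈ {-1}.
Local minima of A (where A''>0): A(-3)=-891, A(4)=-1920. Local minima of B: B(-1)=-1.
So the global minimum of L is A(4) + B(-1) = -1920 − 1 = -1921, attained at (4, -1).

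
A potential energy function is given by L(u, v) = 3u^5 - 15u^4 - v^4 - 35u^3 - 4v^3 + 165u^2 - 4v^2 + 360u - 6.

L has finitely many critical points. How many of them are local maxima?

4

L separates as a function of u plus a function of v, so ∇L=0 decouples.
∂L/∂u = 15(u - 4)(u - 3)(u + 1)(u + 2) = 0 at u ∈ {-2, -1, 3, 4}; ∂L/∂v = -4v(v + 1)(v + 2) = 0 at v ∈ {-2, -1, 0}.
The Hessian is diagonal: diag(L_uu, L_vv). Second derivatives: L_uu(-2)=-450, L_uu(-1)=300, L_uu(3)=-300, L_uu(4)=450; L_vv(-2)=-8, L_vv(-1)=4, L_vv(0)=-8.
Local maxima occur where both diagonal entries negative: (-2, -2), (-2, 0), (3, -2), (3, 0). Count: 4.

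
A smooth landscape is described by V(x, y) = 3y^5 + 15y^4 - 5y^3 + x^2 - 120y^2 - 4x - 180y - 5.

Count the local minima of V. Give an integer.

2

V separates as a function of x plus a function of y, so ∇V=0 decouples.
∂V/∂x = 2(x - 2) = 0 at x ∈ {2}; ∂V/∂y = 15(y - 2)(y + 1)(y + 2)(y + 3) = 0 at y ∈ {-3, -2, -1, 2}.
The Hessian is diagonal: diag(V_xx, V_yy). Second derivatives: V_xx(2)=2; V_yy(-3)=-150, V_yy(-2)=60, V_yy(-1)=-90, V_yy(2)=900.
Local minima occur where both diagonal entries positive: (2, -2), (2, 2). Count: 2.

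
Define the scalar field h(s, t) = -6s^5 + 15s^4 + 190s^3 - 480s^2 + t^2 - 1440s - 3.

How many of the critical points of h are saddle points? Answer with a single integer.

h separates as a function of s plus a function of t, so ∇h=0 decouples.
∂h/∂s = -30(s - 4)(s - 3)(s + 1)(s + 4) = 0 at s ∈ {-4, -1, 3, 4}; ∂h/∂t = 2t = 0 at t ∈ {0}.
The Hessian is diagonal: diag(h_ss, h_tt). Second derivatives: h_ss(-4)=5040, h_ss(-1)=-1800, h_ss(3)=840, h_ss(4)=-1200; h_tt(0)=2.
Saddle points occur where the two diagonal entries have opposite signs: (-1, 0), (4, 0). Count: 2.

2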